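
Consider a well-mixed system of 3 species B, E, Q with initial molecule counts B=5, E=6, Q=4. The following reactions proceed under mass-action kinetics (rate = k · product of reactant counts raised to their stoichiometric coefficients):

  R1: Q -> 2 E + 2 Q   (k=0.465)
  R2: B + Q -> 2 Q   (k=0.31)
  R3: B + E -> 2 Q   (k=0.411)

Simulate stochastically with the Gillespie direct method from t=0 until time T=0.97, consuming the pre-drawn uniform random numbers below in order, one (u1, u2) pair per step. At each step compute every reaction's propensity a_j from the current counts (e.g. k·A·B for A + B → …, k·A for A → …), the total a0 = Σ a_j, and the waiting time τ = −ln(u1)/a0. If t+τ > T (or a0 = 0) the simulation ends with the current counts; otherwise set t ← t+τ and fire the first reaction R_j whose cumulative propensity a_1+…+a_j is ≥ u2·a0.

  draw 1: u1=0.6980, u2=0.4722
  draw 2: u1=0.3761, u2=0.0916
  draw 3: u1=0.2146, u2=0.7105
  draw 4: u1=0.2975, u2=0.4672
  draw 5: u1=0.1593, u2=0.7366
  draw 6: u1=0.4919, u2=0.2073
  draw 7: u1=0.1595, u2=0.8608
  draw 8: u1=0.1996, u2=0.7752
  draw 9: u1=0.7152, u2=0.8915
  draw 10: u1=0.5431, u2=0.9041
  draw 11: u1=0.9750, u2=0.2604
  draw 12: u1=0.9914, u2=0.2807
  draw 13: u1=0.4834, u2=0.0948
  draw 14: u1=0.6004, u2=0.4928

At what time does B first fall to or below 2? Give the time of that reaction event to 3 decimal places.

Threshold first reached at t = 0.197

t=0.000: B=5 E=6 Q=4
Draw 1: a1=1.860, a2=6.200, a3=12.330, a0=20.390; τ=−ln(0.6980)/20.390=0.018 → t=0.018; u2·a0=0.4722·20.390=9.628; a1+a2=8.060 < 9.628 ≤ a1+…+a3=20.390 → R3 fires; B=4 E=5 Q=6
Draw 2: a1=2.790, a2=7.440, a3=8.220, a0=18.450; τ=−ln(0.3761)/18.450=0.053 → t=0.071; u2·a0=0.0916·18.450=1.690 ≤ a1=2.790 → R1 fires; B=4 E=7 Q=7
Draw 3: a1=3.255, a2=8.680, a3=11.508, a0=23.443; τ=−ln(0.2146)/23.443=0.066 → t=0.136; u2·a0=0.7105·23.443=16.656; a1+a2=11.935 < 16.656 ≤ a1+…+a3=23.443 → R3 fires; B=3 E=6 Q=9
Draw 4: a1=4.185, a2=8.370, a3=7.398, a0=19.953; τ=−ln(0.2975)/19.953=0.061 → t=0.197; u2·a0=0.4672·19.953=9.322; a1=4.185 < 9.322 ≤ a1+a2=12.555 → R2 fires; B=2 E=6 Q=10
Draw 5: a1=4.650, a2=6.200, a3=4.932, a0=15.782; τ=−ln(0.1593)/15.782=0.116 → t=0.313; u2·a0=0.7366·15.782=11.625; a1+a2=10.850 < 11.625 ≤ a1+…+a3=15.782 → R3 fires; B=1 E=5 Q=12
Draw 6: a1=5.580, a2=3.720, a3=2.055, a0=11.355; τ=−ln(0.4919)/11.355=0.062 → t=0.376; u2·a0=0.2073·11.355=2.354 ≤ a1=5.580 → R1 fires; B=1 E=7 Q=13
Draw 7: a1=6.045, a2=4.030, a3=2.877, a0=12.952; τ=−ln(0.1595)/12.952=0.142 → t=0.518; u2·a0=0.8608·12.952=11.149; a1+a2=10.075 < 11.149 ≤ a1+…+a3=12.952 → R3 fires; B=0 E=6 Q=15
Draw 8: a1=6.975, a2=0.000, a3=0.000, a0=6.975; τ=−ln(0.1996)/6.975=0.231 → t=0.749; u2·a0=0.7752·6.975=5.407 ≤ a1=6.975 → R1 fires; B=0 E=8 Q=16
Draw 9: a1=7.440, a2=0.000, a3=0.000, a0=7.440; τ=−ln(0.7152)/7.440=0.045 → t=0.794; u2·a0=0.8915·7.440=6.633 ≤ a1=7.440 → R1 fires; B=0 E=10 Q=17
Draw 10: a1=7.905, a2=0.000, a3=0.000, a0=7.905; τ=−ln(0.5431)/7.905=0.077 → t=0.871; u2·a0=0.9041·7.905=7.147 ≤ a1=7.905 → R1 fires; B=0 E=12 Q=18
Draw 11: a1=8.370, a2=0.000, a3=0.000, a0=8.370; τ=−ln(0.9750)/8.370=0.003 → t=0.874; u2·a0=0.2604·8.370=2.180 ≤ a1=8.370 → R1 fires; B=0 E=14 Q=19
Draw 12: a1=8.835, a2=0.000, a3=0.000, a0=8.835; τ=−ln(0.9914)/8.835=0.001 → t=0.875; u2·a0=0.2807·8.835=2.480 ≤ a1=8.835 → R1 fires; B=0 E=16 Q=20
Draw 13: a1=9.300, a2=0.000, a3=0.000, a0=9.300; τ=−ln(0.4834)/9.300=0.078 → t=0.953; u2·a0=0.0948·9.300=0.882 ≤ a1=9.300 → R1 fires; B=0 E=18 Q=21
Draw 14: a1=9.765, a2=0.000, a3=0.000, a0=9.765; τ=−ln(0.6004)/9.765=0.052 → t=1.005 > T=0.97: stop.
B first becomes ≤ 2 when it reaches 2 at the event at t=0.197.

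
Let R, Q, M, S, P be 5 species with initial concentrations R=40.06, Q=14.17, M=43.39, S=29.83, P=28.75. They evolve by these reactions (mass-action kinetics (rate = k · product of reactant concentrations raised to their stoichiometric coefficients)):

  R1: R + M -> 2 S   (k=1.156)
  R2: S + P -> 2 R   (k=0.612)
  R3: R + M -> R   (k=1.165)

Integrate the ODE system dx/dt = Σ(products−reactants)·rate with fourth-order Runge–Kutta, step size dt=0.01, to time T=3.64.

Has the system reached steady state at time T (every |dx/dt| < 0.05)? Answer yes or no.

Steady state at T: yes

RK4 with dt=0.01: 364 steps to T=3.64. Trajectory (selected grid times):
t=0.00: R=40.06 Q=14.17 M=43.39 S=29.83 P=28.75
t=0.40: R=75.95 Q=14.17 M=0.00 S=44.30 P=0.00
t=0.81: R=75.95 Q=14.17 M=0.00 S=44.30 P=0.00
t=1.21: R=75.95 Q=14.17 M=0.00 S=44.30 P=0.00
t=1.62: R=75.95 Q=14.17 M=0.00 S=44.30 P=0.00
t=2.02: R=75.95 Q=14.17 M=0.00 S=44.30 P=0.00
t=2.43: R=75.95 Q=14.17 M=0.00 S=44.30 P=0.00
t=2.83: R=75.95 Q=14.17 M=0.00 S=44.30 P=0.00
t=3.24: R=75.95 Q=14.17 M=0.00 S=44.30 P=0.00
t=3.64: R=75.95 Q=14.17 M=0.00 S=44.30 P=0.00
Rates at T: R1=0.0000, R2=0.0000, R3=0.0000
dx/dt at T (Σ net stoichiometry × rate): R=+0.0000, Q=+0.0000, M=-0.0000, S=-0.0000, P=-0.0000
Largest |dx/dt| is |+0.0000| (R) < 0.05 → steady.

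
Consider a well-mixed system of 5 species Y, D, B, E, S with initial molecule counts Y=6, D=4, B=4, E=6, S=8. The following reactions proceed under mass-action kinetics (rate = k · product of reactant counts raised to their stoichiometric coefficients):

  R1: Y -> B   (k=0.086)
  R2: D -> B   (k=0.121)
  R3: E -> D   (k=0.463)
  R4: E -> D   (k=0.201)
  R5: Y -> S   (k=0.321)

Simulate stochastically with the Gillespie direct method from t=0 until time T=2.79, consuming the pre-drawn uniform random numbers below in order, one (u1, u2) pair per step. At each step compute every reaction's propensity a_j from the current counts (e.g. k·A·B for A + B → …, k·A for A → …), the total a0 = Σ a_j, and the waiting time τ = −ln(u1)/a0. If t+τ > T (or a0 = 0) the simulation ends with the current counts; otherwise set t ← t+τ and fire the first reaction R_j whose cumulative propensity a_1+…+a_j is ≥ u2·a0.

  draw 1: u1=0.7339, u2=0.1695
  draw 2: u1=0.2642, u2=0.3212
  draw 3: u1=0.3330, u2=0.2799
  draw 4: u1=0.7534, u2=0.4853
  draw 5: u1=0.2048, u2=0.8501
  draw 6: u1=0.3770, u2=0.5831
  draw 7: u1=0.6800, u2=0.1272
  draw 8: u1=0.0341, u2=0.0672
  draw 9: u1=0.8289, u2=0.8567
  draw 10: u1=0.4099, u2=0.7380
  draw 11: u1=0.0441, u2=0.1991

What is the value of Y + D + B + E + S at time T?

Check how each reaction changes W = Y + D + B + E + S (weight of products minus weight of reactants):
R1: Y -> B: (1·1) − (1·1) = 1 − 1 = 0
R2: D -> B: (1·1) − (1·1) = 1 − 1 = 0
R3: E -> D: (1·1) − (1·1) = 1 − 1 = 0
R4: E -> D: (1·1) − (1·1) = 1 − 1 = 0
R5: Y -> S: (1·1) − (1·1) = 1 − 1 = 0
Every reaction leaves W unchanged, so W is conserved and no simulation is needed: W(T) = W(0) = 6 + 4 + 4 + 6 + 8 = 28

Value at T = 28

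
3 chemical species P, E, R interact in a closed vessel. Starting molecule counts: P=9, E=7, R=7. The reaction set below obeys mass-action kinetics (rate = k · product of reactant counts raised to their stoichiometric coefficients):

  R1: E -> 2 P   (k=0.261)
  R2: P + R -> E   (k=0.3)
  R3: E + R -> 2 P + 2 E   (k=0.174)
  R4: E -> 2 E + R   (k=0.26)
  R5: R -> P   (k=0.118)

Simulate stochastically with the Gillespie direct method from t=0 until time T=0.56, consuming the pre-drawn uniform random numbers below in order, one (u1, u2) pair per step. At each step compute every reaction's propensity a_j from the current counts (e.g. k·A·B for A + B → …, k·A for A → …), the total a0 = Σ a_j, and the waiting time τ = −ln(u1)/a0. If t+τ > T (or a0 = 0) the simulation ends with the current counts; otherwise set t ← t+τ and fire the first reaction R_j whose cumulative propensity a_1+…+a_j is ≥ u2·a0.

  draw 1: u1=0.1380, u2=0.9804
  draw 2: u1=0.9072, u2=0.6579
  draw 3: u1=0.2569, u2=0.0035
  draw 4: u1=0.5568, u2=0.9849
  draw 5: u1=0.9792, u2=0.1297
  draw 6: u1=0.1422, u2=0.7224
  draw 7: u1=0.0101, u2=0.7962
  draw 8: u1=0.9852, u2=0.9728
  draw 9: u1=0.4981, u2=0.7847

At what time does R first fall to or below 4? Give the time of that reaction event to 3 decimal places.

t=0.000: P=9 E=7 R=7
Draw 1: a1=1.827, a2=18.900, a3=8.526, a4=1.820, a5=0.826, a0=31.899; τ=−ln(0.1380)/31.899=0.062 → t=0.062; u2·a0=0.9804·31.899=31.274; a1+…+a4=31.073 < 31.274 ≤ a1+…+a5=31.899 → R5 fires; P=10 E=7 R=6
Draw 2: a1=1.827, a2=18.000, a3=7.308, a4=1.820, a5=0.708, a0=29.663; τ=−ln(0.9072)/29.663=0.003 → t=0.065; u2·a0=0.6579·29.663=19.515; a1=1.827 < 19.515 ≤ a1+a2=19.827 → R2 fires; P=9 E=8 R=5
Draw 3: a1=2.088, a2=13.500, a3=6.960, a4=2.080, a5=0.590, a0=25.218; τ=−ln(0.2569)/25.218=0.054 → t=0.119; u2·a0=0.0035·25.218=0.088 ≤ a1=2.088 → R1 fires; P=11 E=7 R=5
Draw 4: a1=1.827, a2=16.500, a3=6.090, a4=1.820, a5=0.590, a0=26.827; τ=−ln(0.5568)/26.827=0.022 → t=0.141; u2·a0=0.9849·26.827=26.422; a1+…+a4=26.237 < 26.422 ≤ a1+…+a5=26.827 → R5 fires; P=12 E=7 R=4
Draw 5: a1=1.827, a2=14.400, a3=4.872, a4=1.820, a5=0.472, a0=23.391; τ=−ln(0.9792)/23.391=0.001 → t=0.142; u2·a0=0.1297·23.391=3.034; a1=1.827 < 3.034 ≤ a1+a2=16.227 → R2 fires; P=11 E=8 R=3
Draw 6: a1=2.088, a2=9.900, a3=4.176, a4=2.080, a5=0.354, a0=18.598; τ=−ln(0.1422)/18.598=0.105 → t=0.247; u2·a0=0.7224·18.598=13.435; a1+a2=11.988 < 13.435 ≤ a1+…+a3=16.164 → R3 fires; P=13 E=9 R=2
Draw 7: a1=2.349, a2=7.800, a3=3.132, a4=2.340, a5=0.236, a0=15.857; τ=−ln(0.0101)/15.857=0.290 → t=0.537; u2·a0=0.7962·15.857=12.625; a1+a2=10.149 < 12.625 ≤ a1+…+a3=13.281 → R3 fires; P=15 E=10 R=1
Draw 8: a1=2.610, a2=4.500, a3=1.740, a4=2.600, a5=0.118, a0=11.568; τ=−ln(0.9852)/11.568=0.001 → t=0.538; u2·a0=0.9728·11.568=11.253; a1+…+a3=8.850 < 11.253 ≤ a1+…+a4=11.450 → R4 fires; P=15 E=11 R=2
Draw 9: a1=2.871, a2=9.000, a3=3.828, a4=2.860, a5=0.236, a0=18.795; τ=−ln(0.4981)/18.795=0.037 → t=0.575 > T=0.56: stop.
R first becomes ≤ 4 when it reaches 4 at the event at t=0.141.

Threshold first reached at t = 0.141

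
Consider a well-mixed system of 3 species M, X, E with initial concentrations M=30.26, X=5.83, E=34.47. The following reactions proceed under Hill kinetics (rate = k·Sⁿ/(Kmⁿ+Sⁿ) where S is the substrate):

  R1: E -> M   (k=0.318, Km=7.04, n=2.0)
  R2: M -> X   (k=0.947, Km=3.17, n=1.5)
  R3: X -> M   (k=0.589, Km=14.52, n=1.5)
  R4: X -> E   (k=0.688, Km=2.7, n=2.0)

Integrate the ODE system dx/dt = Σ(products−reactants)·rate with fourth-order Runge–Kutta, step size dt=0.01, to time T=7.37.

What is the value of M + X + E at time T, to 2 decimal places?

Check how each reaction changes W = M + X + E (weight of products minus weight of reactants):
R1: E -> M: (1·1) − (1·1) = 1 − 1 = 0
R2: M -> X: (1·1) − (1·1) = 1 − 1 = 0
R3: X -> M: (1·1) − (1·1) = 1 − 1 = 0
R4: X -> E: (1·1) − (1·1) = 1 − 1 = 0
Every reaction leaves W unchanged, so W is conserved and no simulation is needed: W(T) = W(0) = 30.26 + 5.83 + 34.47 = 70.56

Value at T = 70.56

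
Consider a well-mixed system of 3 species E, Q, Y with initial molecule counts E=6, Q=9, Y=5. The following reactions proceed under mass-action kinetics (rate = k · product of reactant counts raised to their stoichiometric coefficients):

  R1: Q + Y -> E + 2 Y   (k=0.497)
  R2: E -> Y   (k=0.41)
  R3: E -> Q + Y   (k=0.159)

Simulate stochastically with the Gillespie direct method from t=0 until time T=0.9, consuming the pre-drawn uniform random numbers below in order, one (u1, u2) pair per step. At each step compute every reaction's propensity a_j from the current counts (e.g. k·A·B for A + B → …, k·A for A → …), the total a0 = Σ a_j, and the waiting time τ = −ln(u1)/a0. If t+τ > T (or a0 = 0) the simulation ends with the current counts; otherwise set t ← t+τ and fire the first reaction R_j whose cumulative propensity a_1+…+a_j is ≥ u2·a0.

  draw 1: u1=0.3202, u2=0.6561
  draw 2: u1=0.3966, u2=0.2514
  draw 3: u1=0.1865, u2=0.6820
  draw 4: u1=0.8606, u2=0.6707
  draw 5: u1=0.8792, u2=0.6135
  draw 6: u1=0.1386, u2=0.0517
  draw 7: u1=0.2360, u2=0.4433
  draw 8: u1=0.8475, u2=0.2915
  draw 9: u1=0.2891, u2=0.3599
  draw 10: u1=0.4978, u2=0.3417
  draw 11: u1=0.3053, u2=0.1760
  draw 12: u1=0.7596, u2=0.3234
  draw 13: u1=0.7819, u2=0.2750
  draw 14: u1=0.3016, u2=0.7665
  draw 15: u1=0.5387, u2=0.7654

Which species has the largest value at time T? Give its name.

t=0.000: E=6 Q=9 Y=5
Draw 1: a1=22.365, a2=2.460, a3=0.954, a0=25.779; τ=−ln(0.3202)/25.779=0.044 → t=0.044; u2·a0=0.6561·25.779=16.914 ≤ a1=22.365 → R1 fires; E=7 Q=8 Y=6
Draw 2: a1=23.856, a2=2.870, a3=1.113, a0=27.839; τ=−ln(0.3966)/27.839=0.033 → t=0.077; u2·a0=0.2514·27.839=6.999 ≤ a1=23.856 → R1 fires; E=8 Q=7 Y=7
Draw 3: a1=24.353, a2=3.280, a3=1.272, a0=28.905; τ=−ln(0.1865)/28.905=0.058 → t=0.135; u2·a0=0.6820·28.905=19.713 ≤ a1=24.353 → R1 fires; E=9 Q=6 Y=8
Draw 4: a1=23.856, a2=3.690, a3=1.431, a0=28.977; τ=−ln(0.8606)/28.977=0.005 → t=0.141; u2·a0=0.6707·28.977=19.435 ≤ a1=23.856 → R1 fires; E=10 Q=5 Y=9
Draw 5: a1=22.365, a2=4.100, a3=1.590, a0=28.055; τ=−ln(0.8792)/28.055=0.005 → t=0.145; u2·a0=0.6135·28.055=17.212 ≤ a1=22.365 → R1 fires; E=11 Q=4 Y=10
Draw 6: a1=19.880, a2=4.510, a3=1.749, a0=26.139; τ=−ln(0.1386)/26.139=0.076 → t=0.221; u2·a0=0.0517·26.139=1.351 ≤ a1=19.880 → R1 fires; E=12 Q=3 Y=11
Draw 7: a1=16.401, a2=4.920, a3=1.908, a0=23.229; τ=−ln(0.2360)/23.229=0.062 → t=0.283; u2·a0=0.4433·23.229=10.297 ≤ a1=16.401 → R1 fires; E=13 Q=2 Y=12
Draw 8: a1=11.928, a2=5.330, a3=2.067, a0=19.325; τ=−ln(0.8475)/19.325=0.009 → t=0.292; u2·a0=0.2915·19.325=5.633 ≤ a1=11.928 → R1 fires; E=14 Q=1 Y=13
Draw 9: a1=6.461, a2=5.740, a3=2.226, a0=14.427; τ=−ln(0.2891)/14.427=0.086 → t=0.378; u2·a0=0.3599·14.427=5.192 ≤ a1=6.461 → R1 fires; E=15 Q=0 Y=14
Draw 10: a1=0.000, a2=6.150, a3=2.385, a0=8.535; τ=−ln(0.4978)/8.535=0.082 → t=0.459; u2·a0=0.3417·8.535=2.916; a1=0.000 < 2.916 ≤ a1+a2=6.150 → R2 fires; E=14 Q=0 Y=15
Draw 11: a1=0.000, a2=5.740, a3=2.226, a0=7.966; τ=−ln(0.3053)/7.966=0.149 → t=0.608; u2·a0=0.1760·7.966=1.402; a1=0.000 < 1.402 ≤ a1+a2=5.740 → R2 fires; E=13 Q=0 Y=16
Draw 12: a1=0.000, a2=5.330, a3=2.067, a0=7.397; τ=−ln(0.7596)/7.397=0.037 → t=0.645; u2·a0=0.3234·7.397=2.392; a1=0.000 < 2.392 ≤ a1+a2=5.330 → R2 fires; E=12 Q=0 Y=17
Draw 13: a1=0.000, a2=4.920, a3=1.908, a0=6.828; τ=−ln(0.7819)/6.828=0.036 → t=0.681; u2·a0=0.2750·6.828=1.878; a1=0.000 < 1.878 ≤ a1+a2=4.920 → R2 fires; E=11 Q=0 Y=18
Draw 14: a1=0.000, a2=4.510, a3=1.749, a0=6.259; τ=−ln(0.3016)/6.259=0.192 → t=0.873; u2·a0=0.7665·6.259=4.798; a1+a2=4.510 < 4.798 ≤ a1+…+a3=6.259 → R3 fires; E=10 Q=1 Y=19
Draw 15: a1=9.443, a2=4.100, a3=1.590, a0=15.133; τ=−ln(0.5387)/15.133=0.041 → t=0.914 > T=0.9: stop.
At T=0.9: E=10 Q=1 Y=19; the largest is Y.

Dominant species at T: Y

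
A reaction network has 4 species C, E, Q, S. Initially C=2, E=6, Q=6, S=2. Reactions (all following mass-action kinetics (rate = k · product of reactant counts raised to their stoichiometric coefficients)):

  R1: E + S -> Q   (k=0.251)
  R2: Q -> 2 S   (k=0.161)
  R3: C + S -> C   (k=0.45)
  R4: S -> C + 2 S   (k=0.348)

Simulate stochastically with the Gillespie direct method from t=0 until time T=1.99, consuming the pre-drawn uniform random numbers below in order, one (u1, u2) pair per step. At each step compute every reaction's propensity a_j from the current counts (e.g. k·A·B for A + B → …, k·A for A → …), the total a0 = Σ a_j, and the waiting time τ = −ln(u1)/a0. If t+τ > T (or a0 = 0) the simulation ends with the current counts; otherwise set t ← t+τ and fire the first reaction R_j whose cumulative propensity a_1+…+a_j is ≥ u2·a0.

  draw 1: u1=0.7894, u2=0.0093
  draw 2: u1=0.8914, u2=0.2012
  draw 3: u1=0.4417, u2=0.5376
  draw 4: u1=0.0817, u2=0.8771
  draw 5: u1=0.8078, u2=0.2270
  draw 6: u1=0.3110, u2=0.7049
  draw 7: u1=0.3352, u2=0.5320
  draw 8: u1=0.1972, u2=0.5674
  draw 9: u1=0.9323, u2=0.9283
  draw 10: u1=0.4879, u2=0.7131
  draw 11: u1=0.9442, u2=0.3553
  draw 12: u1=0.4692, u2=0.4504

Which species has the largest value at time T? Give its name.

Dominant species at T: Q

t=0.000: C=2 E=6 Q=6 S=2
Draw 1: a1=3.012, a2=0.966, a3=1.800, a4=0.696, a0=6.474; τ=−ln(0.7894)/6.474=0.037 → t=0.037; u2·a0=0.0093·6.474=0.060 ≤ a1=3.012 → R1 fires; C=2 E=5 Q=7 S=1
Draw 2: a1=1.255, a2=1.127, a3=0.900, a4=0.348, a0=3.630; τ=−ln(0.8914)/3.630=0.032 → t=0.068; u2·a0=0.2012·3.630=0.730 ≤ a1=1.255 → R1 fires; C=2 E=4 Q=8 S=0
Draw 3: a1=0.000, a2=1.288, a3=0.000, a4=0.000, a0=1.288; τ=−ln(0.4417)/1.288=0.634 → t=0.703; u2·a0=0.5376·1.288=0.692; a1=0.000 < 0.692 ≤ a1+a2=1.288 → R2 fires; C=2 E=4 Q=7 S=2
Draw 4: a1=2.008, a2=1.127, a3=1.800, a4=0.696, a0=5.631; τ=−ln(0.0817)/5.631=0.445 → t=1.147; u2·a0=0.8771·5.631=4.939; a1+…+a3=4.935 < 4.939 ≤ a1+…+a4=5.631 → R4 fires; C=3 E=4 Q=7 S=3
Draw 5: a1=3.012, a2=1.127, a3=4.050, a4=1.044, a0=9.233; τ=−ln(0.8078)/9.233=0.023 → t=1.171; u2·a0=0.2270·9.233=2.096 ≤ a1=3.012 → R1 fires; C=3 E=3 Q=8 S=2
Draw 6: a1=1.506, a2=1.288, a3=2.700, a4=0.696, a0=6.190; τ=−ln(0.3110)/6.190=0.189 → t=1.359; u2·a0=0.7049·6.190=4.363; a1+a2=2.794 < 4.363 ≤ a1+…+a3=5.494 → R3 fires; C=3 E=3 Q=8 S=1
Draw 7: a1=0.753, a2=1.288, a3=1.350, a4=0.348, a0=3.739; τ=−ln(0.3352)/3.739=0.292 → t=1.652; u2·a0=0.5320·3.739=1.989; a1=0.753 < 1.989 ≤ a1+a2=2.041 → R2 fires; C=3 E=3 Q=7 S=3
Draw 8: a1=2.259, a2=1.127, a3=4.050, a4=1.044, a0=8.480; τ=−ln(0.1972)/8.480=0.191 → t=1.843; u2·a0=0.5674·8.480=4.812; a1+a2=3.386 < 4.812 ≤ a1+…+a3=7.436 → R3 fires; C=3 E=3 Q=7 S=2
Draw 9: a1=1.506, a2=1.127, a3=2.700, a4=0.696, a0=6.029; τ=−ln(0.9323)/6.029=0.012 → t=1.855; u2·a0=0.9283·6.029=5.597; a1+…+a3=5.333 < 5.597 ≤ a1+…+a4=6.029 → R4 fires; C=4 E=3 Q=7 S=3
Draw 10: a1=2.259, a2=1.127, a3=5.400, a4=1.044, a0=9.830; τ=−ln(0.4879)/9.830=0.073 → t=1.928; u2·a0=0.7131·9.830=7.010; a1+a2=3.386 < 7.010 ≤ a1+…+a3=8.786 → R3 fires; C=4 E=3 Q=7 S=2
Draw 11: a1=1.506, a2=1.127, a3=3.600, a4=0.696, a0=6.929; τ=−ln(0.9442)/6.929=0.008 → t=1.936; u2·a0=0.3553·6.929=2.462; a1=1.506 < 2.462 ≤ a1+a2=2.633 → R2 fires; C=4 E=3 Q=6 S=4
Draw 12: a1=3.012, a2=0.966, a3=7.200, a4=1.392, a0=12.570; τ=−ln(0.4692)/12.570=0.060 → t=1.996 > T=1.99: stop.
At T=1.99: C=4 E=3 Q=6 S=4; the largest is Q.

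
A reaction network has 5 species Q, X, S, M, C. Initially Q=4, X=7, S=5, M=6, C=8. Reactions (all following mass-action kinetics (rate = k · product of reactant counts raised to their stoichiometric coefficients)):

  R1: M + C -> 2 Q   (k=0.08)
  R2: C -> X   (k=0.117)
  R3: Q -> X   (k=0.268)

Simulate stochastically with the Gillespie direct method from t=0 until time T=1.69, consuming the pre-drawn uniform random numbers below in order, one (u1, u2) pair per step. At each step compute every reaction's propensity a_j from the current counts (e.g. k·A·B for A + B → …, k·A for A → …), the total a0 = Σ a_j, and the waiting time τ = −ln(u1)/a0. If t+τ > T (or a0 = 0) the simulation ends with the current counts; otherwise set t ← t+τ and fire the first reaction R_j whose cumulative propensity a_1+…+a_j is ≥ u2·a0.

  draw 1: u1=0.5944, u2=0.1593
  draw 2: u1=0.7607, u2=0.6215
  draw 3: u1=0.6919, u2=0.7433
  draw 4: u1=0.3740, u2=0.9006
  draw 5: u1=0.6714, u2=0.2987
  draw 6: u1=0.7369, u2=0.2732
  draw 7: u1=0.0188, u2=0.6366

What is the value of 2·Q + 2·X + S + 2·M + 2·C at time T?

Check how each reaction changes W = 2·Q + 2·X + S + 2·M + 2·C (weight of products minus weight of reactants):
R1: M + C -> 2 Q: (2·2) − (2·1 + 2·1) = 4 − 4 = 0
R2: C -> X: (2·1) − (2·1) = 2 − 2 = 0
R3: Q -> X: (2·1) − (2·1) = 2 − 2 = 0
Every reaction leaves W unchanged, so W is conserved and no simulation is needed: W(T) = W(0) = 2·4 + 2·7 + 5 + 2·6 + 2·8 = 55

Value at T = 55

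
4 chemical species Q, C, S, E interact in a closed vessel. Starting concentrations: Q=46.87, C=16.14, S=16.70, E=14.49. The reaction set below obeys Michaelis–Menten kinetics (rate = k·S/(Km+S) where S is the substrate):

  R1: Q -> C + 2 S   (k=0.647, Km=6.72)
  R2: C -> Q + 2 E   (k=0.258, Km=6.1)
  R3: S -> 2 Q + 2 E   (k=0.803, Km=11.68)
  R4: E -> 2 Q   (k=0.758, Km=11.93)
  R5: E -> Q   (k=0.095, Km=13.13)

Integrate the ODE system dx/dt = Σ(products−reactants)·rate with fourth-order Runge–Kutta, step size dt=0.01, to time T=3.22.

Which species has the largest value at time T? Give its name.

Dominant species at T: Q

RK4 with dt=0.01: 322 steps to T=3.22. Trajectory (selected grid times):
t=0.00: Q=46.87 C=16.14 S=16.70 E=14.49
t=0.36: Q=47.39 C=16.28 S=16.94 E=14.80
t=0.72: Q=47.92 C=16.41 S=17.17 E=15.11
t=1.07: Q=48.44 C=16.55 S=17.40 E=15.41
t=1.43: Q=48.98 C=16.68 S=17.64 E=15.72
t=1.79: Q=49.52 C=16.82 S=17.87 E=16.03
t=2.15: Q=50.07 C=16.96 S=18.11 E=16.34
t=2.50: Q=50.60 C=17.09 S=18.34 E=16.64
t=2.86: Q=51.16 C=17.23 S=18.57 E=16.95
t=3.22: Q=51.72 C=17.36 S=18.81 E=17.27
At T=3.22: Q=51.72 C=17.36 S=18.81 E=17.27; the largest is Q.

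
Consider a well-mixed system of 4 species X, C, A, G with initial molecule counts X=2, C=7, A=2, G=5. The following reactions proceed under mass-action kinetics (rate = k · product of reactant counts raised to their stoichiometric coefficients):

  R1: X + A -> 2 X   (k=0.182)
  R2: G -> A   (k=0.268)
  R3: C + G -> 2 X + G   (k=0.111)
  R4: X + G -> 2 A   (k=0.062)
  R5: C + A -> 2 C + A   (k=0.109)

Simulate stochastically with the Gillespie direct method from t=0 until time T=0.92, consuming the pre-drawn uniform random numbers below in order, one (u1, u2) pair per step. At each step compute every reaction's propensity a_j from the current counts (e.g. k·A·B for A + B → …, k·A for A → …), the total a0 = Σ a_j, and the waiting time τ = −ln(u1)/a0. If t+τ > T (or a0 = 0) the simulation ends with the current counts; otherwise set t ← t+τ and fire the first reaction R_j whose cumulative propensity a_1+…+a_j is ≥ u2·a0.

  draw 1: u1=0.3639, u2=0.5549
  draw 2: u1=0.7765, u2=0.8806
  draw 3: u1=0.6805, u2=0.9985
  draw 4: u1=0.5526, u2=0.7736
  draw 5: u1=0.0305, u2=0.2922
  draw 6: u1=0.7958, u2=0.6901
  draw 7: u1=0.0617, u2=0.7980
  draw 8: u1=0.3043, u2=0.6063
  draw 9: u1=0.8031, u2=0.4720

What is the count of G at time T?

G at T = 3

t=0.000: X=2 C=7 A=2 G=5
Draw 1: a1=0.728, a2=1.340, a3=3.885, a4=0.620, a5=1.526, a0=8.099; τ=−ln(0.3639)/8.099=0.125 → t=0.125; u2·a0=0.5549·8.099=4.494; a1+a2=2.068 < 4.494 ≤ a1+…+a3=5.953 → R3 fires; X=4 C=6 A=2 G=5
Draw 2: a1=1.456, a2=1.340, a3=3.330, a4=1.240, a5=1.308, a0=8.674; τ=−ln(0.7765)/8.674=0.029 → t=0.154; u2·a0=0.8806·8.674=7.638; a1+…+a4=7.366 < 7.638 ≤ a1+…+a5=8.674 → R5 fires; X=4 C=7 A=2 G=5
Draw 3: a1=1.456, a2=1.340, a3=3.885, a4=1.240, a5=1.526, a0=9.447; τ=−ln(0.6805)/9.447=0.041 → t=0.195; u2·a0=0.9985·9.447=9.433; a1+…+a4=7.921 < 9.433 ≤ a1+…+a5=9.447 → R5 fires; X=4 C=8 A=2 G=5
Draw 4: a1=1.456, a2=1.340, a3=4.440, a4=1.240, a5=1.744, a0=10.220; τ=−ln(0.5526)/10.220=0.058 → t=0.253; u2·a0=0.7736·10.220=7.906; a1+…+a3=7.236 < 7.906 ≤ a1+…+a4=8.476 → R4 fires; X=3 C=8 A=4 G=4
Draw 5: a1=2.184, a2=1.072, a3=3.552, a4=0.744, a5=3.488, a0=11.040; τ=−ln(0.0305)/11.040=0.316 → t=0.569; u2·a0=0.2922·11.040=3.226; a1=2.184 < 3.226 ≤ a1+a2=3.256 → R2 fires; X=3 C=8 A=5 G=3
Draw 6: a1=2.730, a2=0.804, a3=2.664, a4=0.558, a5=4.360, a0=11.116; τ=−ln(0.7958)/11.116=0.021 → t=0.589; u2·a0=0.6901·11.116=7.671; a1+…+a4=6.756 < 7.671 ≤ a1+…+a5=11.116 → R5 fires; X=3 C=9 A=5 G=3
Draw 7: a1=2.730, a2=0.804, a3=2.997, a4=0.558, a5=4.905, a0=11.994; τ=−ln(0.0617)/11.994=0.232 → t=0.822; u2·a0=0.7980·11.994=9.571; a1+…+a4=7.089 < 9.571 ≤ a1+…+a5=11.994 → R5 fires; X=3 C=10 A=5 G=3
Draw 8: a1=2.730, a2=0.804, a3=3.330, a4=0.558, a5=5.450, a0=12.872; τ=−ln(0.3043)/12.872=0.092 → t=0.914; u2·a0=0.6063·12.872=7.804; a1+…+a4=7.422 < 7.804 ≤ a1+…+a5=12.872 → R5 fires; X=3 C=11 A=5 G=3
Draw 9: a1=2.730, a2=0.804, a3=3.663, a4=0.558, a5=5.995, a0=13.750; τ=−ln(0.8031)/13.750=0.016 → t=0.930 > T=0.92: stop.
Read off G at T=0.92: 3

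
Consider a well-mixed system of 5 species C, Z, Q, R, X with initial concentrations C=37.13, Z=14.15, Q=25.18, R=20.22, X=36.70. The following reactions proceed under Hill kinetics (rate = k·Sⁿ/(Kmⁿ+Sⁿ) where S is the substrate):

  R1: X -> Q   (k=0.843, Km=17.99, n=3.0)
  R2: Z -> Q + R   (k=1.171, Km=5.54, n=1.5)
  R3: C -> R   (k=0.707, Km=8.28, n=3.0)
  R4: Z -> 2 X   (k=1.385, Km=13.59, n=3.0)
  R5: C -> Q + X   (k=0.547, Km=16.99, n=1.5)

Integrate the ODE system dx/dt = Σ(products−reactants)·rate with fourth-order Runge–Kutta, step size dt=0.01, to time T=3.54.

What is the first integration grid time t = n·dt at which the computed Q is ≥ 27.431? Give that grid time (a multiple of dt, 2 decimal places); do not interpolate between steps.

Threshold first reached at t = 1.08

RK4 with dt=0.01: 354 steps to T=3.54. Trajectory (selected grid times):
t=0.00: C=37.13 Z=14.15 Q=25.18 R=20.22 X=36.70
t=0.39: C=36.69 Z=13.51 Q=26.00 R=20.86 X=37.12
t=0.79: C=36.25 Z=12.88 Q=26.84 R=21.50 X=37.51
t=1.07: C=35.94 Z=12.45 Q=27.42 R=21.95 X=37.76
t=1.08: C=35.93 Z=12.43 Q=27.44 R=21.97 X=37.77
t=1.18: C=35.82 Z=12.28 Q=27.65 R=22.13 X=37.86
t=1.57: C=35.38 Z=11.72 Q=28.46 R=22.75 X=38.16
t=1.97: C=34.94 Z=11.16 Q=29.27 R=23.38 X=38.43
t=2.36: C=34.51 Z=10.64 Q=30.07 R=23.99 X=38.66
t=2.75: C=34.08 Z=10.14 Q=30.85 R=24.59 X=38.85
t=3.15: C=33.64 Z=9.66 Q=31.65 R=25.20 X=39.02
t=3.54: C=33.21 Z=9.21 Q=32.42 R=25.78 X=39.14
Q(1.07)=27.422 < 27.431 but Q(1.08)=27.443 ≥ 27.431, so the first grid time is t=1.08.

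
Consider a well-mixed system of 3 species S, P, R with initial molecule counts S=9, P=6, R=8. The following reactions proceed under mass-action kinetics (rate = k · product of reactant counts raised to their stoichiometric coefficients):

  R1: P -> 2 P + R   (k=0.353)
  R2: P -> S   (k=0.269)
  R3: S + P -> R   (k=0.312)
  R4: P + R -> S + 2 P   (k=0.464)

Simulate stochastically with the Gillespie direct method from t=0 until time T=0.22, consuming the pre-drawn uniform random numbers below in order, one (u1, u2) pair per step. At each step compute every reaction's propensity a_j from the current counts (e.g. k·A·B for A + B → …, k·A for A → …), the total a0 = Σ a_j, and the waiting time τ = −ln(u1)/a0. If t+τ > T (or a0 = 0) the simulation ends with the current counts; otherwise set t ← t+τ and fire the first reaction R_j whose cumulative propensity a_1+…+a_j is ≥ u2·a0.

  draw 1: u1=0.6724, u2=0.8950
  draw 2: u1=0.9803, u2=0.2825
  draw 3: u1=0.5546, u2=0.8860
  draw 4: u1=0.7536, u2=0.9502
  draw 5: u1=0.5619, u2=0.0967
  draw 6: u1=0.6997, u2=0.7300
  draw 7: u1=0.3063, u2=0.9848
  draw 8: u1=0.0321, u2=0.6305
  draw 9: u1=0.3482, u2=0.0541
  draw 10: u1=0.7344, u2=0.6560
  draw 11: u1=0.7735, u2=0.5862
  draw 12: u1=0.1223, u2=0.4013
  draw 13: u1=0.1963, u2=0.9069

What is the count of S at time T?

t=0.000: S=9 P=6 R=8
Draw 1: a1=2.118, a2=1.614, a3=16.848, a4=22.272, a0=42.852; τ=−ln(0.6724)/42.852=0.009 → t=0.009; u2·a0=0.8950·42.852=38.353; a1+…+a3=20.580 < 38.353 ≤ a1+…+a4=42.852 → R4 fires; S=10 P=7 R=7
Draw 2: a1=2.471, a2=1.883, a3=21.840, a4=22.736, a0=48.930; τ=−ln(0.9803)/48.930=0.000 → t=0.010; u2·a0=0.2825·48.930=13.823; a1+a2=4.354 < 13.823 ≤ a1+…+a3=26.194 → R3 fires; S=9 P=6 R=8
Draw 3: a1=2.118, a2=1.614, a3=16.848, a4=22.272, a0=42.852; τ=−ln(0.5546)/42.852=0.014 → t=0.023; u2·a0=0.8860·42.852=37.967; a1+…+a3=20.580 < 37.967 ≤ a1+…+a4=42.852 → R4 fires; S=10 P=7 R=7
Draw 4: a1=2.471, a2=1.883, a3=21.840, a4=22.736, a0=48.930; τ=−ln(0.7536)/48.930=0.006 → t=0.029; u2·a0=0.9502·48.930=46.493; a1+…+a3=26.194 < 46.493 ≤ a1+…+a4=48.930 → R4 fires; S=11 P=8 R=6
Draw 5: a1=2.824, a2=2.152, a3=27.456, a4=22.272, a0=54.704; τ=−ln(0.5619)/54.704=0.011 → t=0.040; u2·a0=0.0967·54.704=5.290; a1+a2=4.976 < 5.290 ≤ a1+…+a3=32.432 → R3 fires; S=10 P=7 R=7
Draw 6: a1=2.471, a2=1.883, a3=21.840, a4=22.736, a0=48.930; τ=−ln(0.6997)/48.930=0.007 → t=0.047; u2·a0=0.7300·48.930=35.719; a1+…+a3=26.194 < 35.719 ≤ a1+…+a4=48.930 → R4 fires; S=11 P=8 R=6
Draw 7: a1=2.824, a2=2.152, a3=27.456, a4=22.272, a0=54.704; τ=−ln(0.3063)/54.704=0.022 → t=0.069; u2·a0=0.9848·54.704=53.872; a1+…+a3=32.432 < 53.872 ≤ a1+…+a4=54.704 → R4 fires; S=12 P=9 R=5
Draw 8: a1=3.177, a2=2.421, a3=33.696, a4=20.880, a0=60.174; τ=−ln(0.0321)/60.174=0.057 → t=0.126; u2·a0=0.6305·60.174=37.940; a1+a2=5.598 < 37.940 ≤ a1+…+a3=39.294 → R3 fires; S=11 P=8 R=6
Draw 9: a1=2.824, a2=2.152, a3=27.456, a4=22.272, a0=54.704; τ=−ln(0.3482)/54.704=0.019 → t=0.145; u2·a0=0.0541·54.704=2.959; a1=2.824 < 2.959 ≤ a1+a2=4.976 → R2 fires; S=12 P=7 R=6
Draw 10: a1=2.471, a2=1.883, a3=26.208, a4=19.488, a0=50.050; τ=−ln(0.7344)/50.050=0.006 → t=0.151; u2·a0=0.6560·50.050=32.833; a1+…+a3=30.562 < 32.833 ≤ a1+…+a4=50.050 → R4 fires; S=13 P=8 R=5
Draw 11: a1=2.824, a2=2.152, a3=32.448, a4=18.560, a0=55.984; τ=−ln(0.7735)/55.984=0.005 → t=0.156; u2·a0=0.5862·55.984=32.818; a1+a2=4.976 < 32.818 ≤ a1+…+a3=37.424 → R3 fires; S=12 P=7 R=6
Draw 12: a1=2.471, a2=1.883, a3=26.208, a4=19.488, a0=50.050; τ=−ln(0.1223)/50.050=0.042 → t=0.198; u2·a0=0.4013·50.050=20.085; a1+a2=4.354 < 20.085 ≤ a1+…+a3=30.562 → R3 fires; S=11 P=6 R=7
Draw 13: a1=2.118, a2=1.614, a3=20.592, a4=19.488, a0=43.812; τ=−ln(0.1963)/43.812=0.037 → t=0.235 > T=0.22: stop.
Read off S at T=0.22: 11

S at T = 11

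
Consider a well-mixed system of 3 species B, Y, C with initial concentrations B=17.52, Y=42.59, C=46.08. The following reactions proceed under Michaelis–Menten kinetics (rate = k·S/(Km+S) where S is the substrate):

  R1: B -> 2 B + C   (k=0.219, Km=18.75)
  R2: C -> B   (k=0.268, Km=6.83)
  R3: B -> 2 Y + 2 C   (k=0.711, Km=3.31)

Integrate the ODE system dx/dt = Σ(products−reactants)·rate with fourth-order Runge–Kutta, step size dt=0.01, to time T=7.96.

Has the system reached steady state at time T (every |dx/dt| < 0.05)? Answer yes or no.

Steady state at T: no

RK4 with dt=0.01: 796 steps to T=7.96. Trajectory (selected grid times):
t=0.00: B=17.52 Y=42.59 C=46.08
t=0.88: B=17.29 Y=43.64 C=47.02
t=1.77: B=17.06 Y=44.70 C=47.96
t=2.65: B=16.84 Y=45.75 C=48.90
t=3.54: B=16.61 Y=46.81 C=49.83
t=4.42: B=16.39 Y=47.85 C=50.76
t=5.31: B=16.16 Y=48.90 C=51.69
t=6.19: B=15.94 Y=49.94 C=52.61
t=7.08: B=15.72 Y=50.98 C=53.53
t=7.96: B=15.50 Y=52.02 C=54.44
Rates at T: R1=0.0991, R2=0.2381, R3=0.5859
dx/dt at T (Σ net stoichiometry × rate): B=-0.2486, Y=+1.1718, C=+1.0328
Largest |dx/dt| is |+1.1718| (Y) ≥ 0.05 → not steady.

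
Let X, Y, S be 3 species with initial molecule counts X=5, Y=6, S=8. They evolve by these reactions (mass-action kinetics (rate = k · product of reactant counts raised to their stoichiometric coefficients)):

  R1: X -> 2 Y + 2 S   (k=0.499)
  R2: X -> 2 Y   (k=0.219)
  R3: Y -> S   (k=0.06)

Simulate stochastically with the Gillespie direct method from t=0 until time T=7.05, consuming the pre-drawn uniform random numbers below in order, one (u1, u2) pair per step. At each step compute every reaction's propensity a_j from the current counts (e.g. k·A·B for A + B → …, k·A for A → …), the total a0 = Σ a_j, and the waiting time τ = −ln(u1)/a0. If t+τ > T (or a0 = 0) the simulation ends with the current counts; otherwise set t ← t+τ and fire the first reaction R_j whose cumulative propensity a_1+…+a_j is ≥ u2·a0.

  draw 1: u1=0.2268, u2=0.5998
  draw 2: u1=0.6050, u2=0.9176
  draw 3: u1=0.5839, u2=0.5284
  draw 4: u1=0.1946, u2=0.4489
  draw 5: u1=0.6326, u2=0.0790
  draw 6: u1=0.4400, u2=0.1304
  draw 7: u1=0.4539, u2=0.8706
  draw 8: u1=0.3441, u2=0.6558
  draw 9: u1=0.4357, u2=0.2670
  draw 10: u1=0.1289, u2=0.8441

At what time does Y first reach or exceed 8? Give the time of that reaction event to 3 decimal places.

t=0.000: X=5 Y=6 S=8
Draw 1: a1=2.495, a2=1.095, a3=0.360, a0=3.950; τ=−ln(0.2268)/3.950=0.376 → t=0.376; u2·a0=0.5998·3.950=2.369 ≤ a1=2.495 → R1 fires; X=4 Y=8 S=10
Draw 2: a1=1.996, a2=0.876, a3=0.480, a0=3.352; τ=−ln(0.6050)/3.352=0.150 → t=0.526; u2·a0=0.9176·3.352=3.076; a1+a2=2.872 < 3.076 ≤ a1+…+a3=3.352 → R3 fires; X=4 Y=7 S=11
Draw 3: a1=1.996, a2=0.876, a3=0.420, a0=3.292; τ=−ln(0.5839)/3.292=0.163 → t=0.689; u2·a0=0.5284·3.292=1.739 ≤ a1=1.996 → R1 fires; X=3 Y=9 S=13
Draw 4: a1=1.497, a2=0.657, a3=0.540, a0=2.694; τ=−ln(0.1946)/2.694=0.608 → t=1.297; u2·a0=0.4489·2.694=1.209 ≤ a1=1.497 → R1 fires; X=2 Y=11 S=15
Draw 5: a1=0.998, a2=0.438, a3=0.660, a0=2.096; τ=−ln(0.6326)/2.096=0.218 → t=1.515; u2·a0=0.0790·2.096=0.166 ≤ a1=0.998 → R1 fires; X=1 Y=13 S=17
Draw 6: a1=0.499, a2=0.219, a3=0.780, a0=1.498; τ=−ln(0.4400)/1.498=0.548 → t=2.063; u2·a0=0.1304·1.498=0.195 ≤ a1=0.499 → R1 fires; X=0 Y=15 S=19
Draw 7: a1=0.000, a2=0.000, a3=0.900, a0=0.900; τ=−ln(0.4539)/0.900=0.878 → t=2.941; u2·a0=0.8706·0.900=0.784; a1+a2=0.000 < 0.784 ≤ a1+…+a3=0.900 → R3 fires; X=0 Y=14 S=20
Draw 8: a1=0.000, a2=0.000, a3=0.840, a0=0.840; τ=−ln(0.3441)/0.840=1.270 → t=4.211; u2·a0=0.6558·0.840=0.551; a1+a2=0.000 < 0.551 ≤ a1+…+a3=0.840 → R3 fires; X=0 Y=13 S=21
Draw 9: a1=0.000, a2=0.000, a3=0.780, a0=0.780; τ=−ln(0.4357)/0.780=1.065 → t=5.276; u2·a0=0.2670·0.780=0.208; a1+a2=0.000 < 0.208 ≤ a1+…+a3=0.780 → R3 fires; X=0 Y=12 S=22
Draw 10: a1=0.000, a2=0.000, a3=0.720, a0=0.720; τ=−ln(0.1289)/0.720=2.845 → t=8.121 > T=7.05: stop.
Y first becomes ≥ 8 when it reaches 8 at the event at t=0.376.

Threshold first reached at t = 0.376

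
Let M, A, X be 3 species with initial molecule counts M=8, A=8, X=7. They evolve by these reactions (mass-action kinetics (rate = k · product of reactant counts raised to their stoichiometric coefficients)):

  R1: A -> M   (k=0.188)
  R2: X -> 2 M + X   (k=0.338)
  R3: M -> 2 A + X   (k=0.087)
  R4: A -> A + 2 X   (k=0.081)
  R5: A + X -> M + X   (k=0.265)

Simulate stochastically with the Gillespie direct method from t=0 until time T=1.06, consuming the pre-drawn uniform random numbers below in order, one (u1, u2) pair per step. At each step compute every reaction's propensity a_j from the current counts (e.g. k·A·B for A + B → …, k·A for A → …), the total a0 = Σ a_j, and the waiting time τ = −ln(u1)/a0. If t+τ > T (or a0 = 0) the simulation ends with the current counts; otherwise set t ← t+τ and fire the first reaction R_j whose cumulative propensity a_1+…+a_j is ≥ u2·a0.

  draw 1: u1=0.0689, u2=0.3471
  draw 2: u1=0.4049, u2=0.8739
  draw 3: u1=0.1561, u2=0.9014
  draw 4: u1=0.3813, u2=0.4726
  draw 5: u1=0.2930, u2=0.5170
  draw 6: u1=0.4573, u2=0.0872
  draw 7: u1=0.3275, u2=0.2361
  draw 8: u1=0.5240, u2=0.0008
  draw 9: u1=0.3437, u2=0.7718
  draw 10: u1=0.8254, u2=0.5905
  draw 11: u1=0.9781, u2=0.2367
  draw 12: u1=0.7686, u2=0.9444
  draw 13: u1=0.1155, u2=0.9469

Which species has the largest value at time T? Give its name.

t=0.000: M=8 A=8 X=7
Draw 1: a1=1.504, a2=2.366, a3=0.696, a4=0.648, a5=14.840, a0=20.054; τ=−ln(0.0689)/20.054=0.133 → t=0.133; u2·a0=0.3471·20.054=6.961; a1+…+a4=5.214 < 6.961 ≤ a1+…+a5=20.054 → R5 fires; M=9 A=7 X=7
Draw 2: a1=1.316, a2=2.366, a3=0.783, a4=0.567, a5=12.985, a0=18.017; τ=−ln(0.4049)/18.017=0.050 → t=0.184; u2·a0=0.8739·18.017=15.745; a1+…+a4=5.032 < 15.745 ≤ a1+…+a5=18.017 → R5 fires; M=10 A=6 X=7
Draw 3: a1=1.128, a2=2.366, a3=0.870, a4=0.486, a5=11.130, a0=15.980; τ=−ln(0.1561)/15.980=0.116 → t=0.300; u2·a0=0.9014·15.980=14.404; a1+…+a4=4.850 < 14.404 ≤ a1+…+a5=15.980 → R5 fires; M=11 A=5 X=7
Draw 4: a1=0.940, a2=2.366, a3=0.957, a4=0.405, a5=9.275, a0=13.943; τ=−ln(0.3813)/13.943=0.069 → t=0.369; u2·a0=0.4726·13.943=6.589; a1+…+a4=4.668 < 6.589 ≤ a1+…+a5=13.943 → R5 fires; M=12 A=4 X=7
Draw 5: a1=0.752, a2=2.366, a3=1.044, a4=0.324, a5=7.420, a0=11.906; τ=−ln(0.2930)/11.906=0.103 → t=0.472; u2·a0=0.5170·11.906=6.155; a1+…+a4=4.486 < 6.155 ≤ a1+…+a5=11.906 → R5 fires; M=13 A=3 X=7
Draw 6: a1=0.564, a2=2.366, a3=1.131, a4=0.243, a5=5.565, a0=9.869; τ=−ln(0.4573)/9.869=0.079 → t=0.551; u2·a0=0.0872·9.869=0.861; a1=0.564 < 0.861 ≤ a1+a2=2.930 → R2 fires; M=15 A=3 X=7
Draw 7: a1=0.564, a2=2.366, a3=1.305, a4=0.243, a5=5.565, a0=10.043; τ=−ln(0.3275)/10.043=0.111 → t=0.662; u2·a0=0.2361·10.043=2.371; a1=0.564 < 2.371 ≤ a1+a2=2.930 → R2 fires; M=17 A=3 X=7
Draw 8: a1=0.564, a2=2.366, a3=1.479, a4=0.243, a5=5.565, a0=10.217; τ=−ln(0.5240)/10.217=0.063 → t=0.726; u2·a0=0.0008·10.217=0.008 ≤ a1=0.564 → R1 fires; M=18 A=2 X=7
Draw 9: a1=0.376, a2=2.366, a3=1.566, a4=0.162, a5=3.710, a0=8.180; τ=−ln(0.3437)/8.180=0.131 → t=0.856; u2·a0=0.7718·8.180=6.313; a1+…+a4=4.470 < 6.313 ≤ a1+…+a5=8.180 → R5 fires; M=19 A=1 X=7
Draw 10: a1=0.188, a2=2.366, a3=1.653, a4=0.081, a5=1.855, a0=6.143; τ=−ln(0.8254)/6.143=0.031 → t=0.888; u2·a0=0.5905·6.143=3.627; a1+a2=2.554 < 3.627 ≤ a1+…+a3=4.207 → R3 fires; M=18 A=3 X=8
Draw 11: a1=0.564, a2=2.704, a3=1.566, a4=0.243, a5=6.360, a0=11.437; τ=−ln(0.9781)/11.437=0.002 → t=0.889; u2·a0=0.2367·11.437=2.707; a1=0.564 < 2.707 ≤ a1+a2=3.268 → R2 fires; M=20 A=3 X=8
Draw 12: a1=0.564, a2=2.704, a3=1.740, a4=0.243, a5=6.360, a0=11.611; τ=−ln(0.7686)/11.611=0.023 → t=0.912; u2·a0=0.9444·11.611=10.965; a1+…+a4=5.251 < 10.965 ≤ a1+…+a5=11.611 → R5 fires; M=21 A=2 X=8
Draw 13: a1=0.376, a2=2.704, a3=1.827, a4=0.162, a5=4.240, a0=9.309; τ=−ln(0.1155)/9.309=0.232 → t=1.144 > T=1.06: stop.
At T=1.06: M=21 A=2 X=8; the largest is M.

Dominant species at T: M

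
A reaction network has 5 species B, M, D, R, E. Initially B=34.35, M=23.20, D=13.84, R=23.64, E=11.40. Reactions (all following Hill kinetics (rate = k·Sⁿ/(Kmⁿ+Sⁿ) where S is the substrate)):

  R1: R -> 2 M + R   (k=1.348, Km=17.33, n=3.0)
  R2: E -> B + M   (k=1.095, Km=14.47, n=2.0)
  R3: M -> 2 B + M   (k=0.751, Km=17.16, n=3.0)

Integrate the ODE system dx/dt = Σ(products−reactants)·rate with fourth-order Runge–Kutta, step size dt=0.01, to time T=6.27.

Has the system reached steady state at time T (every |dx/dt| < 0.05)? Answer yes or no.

Steady state at T: no

RK4 with dt=0.01: 627 steps to T=6.27. Trajectory (selected grid times):
t=0.00: B=34.35 M=23.20 D=13.84 R=23.64 E=11.40
t=0.70: B=35.41 M=24.84 D=13.84 R=23.64 E=11.11
t=1.39: B=36.48 M=26.45 D=13.84 R=23.64 E=10.84
t=2.09: B=37.59 M=28.08 D=13.84 R=23.64 E=10.56
t=2.79: B=38.73 M=29.69 D=13.84 R=23.64 E=10.30
t=3.48: B=39.86 M=31.28 D=13.84 R=23.64 E=10.05
t=4.18: B=41.01 M=32.88 D=13.84 R=23.64 E=9.81
t=4.88: B=42.18 M=34.47 D=13.84 R=23.64 E=9.57
t=5.57: B=43.33 M=36.03 D=13.84 R=23.64 E=9.34
t=6.27: B=44.51 M=37.60 D=13.84 R=23.64 E=9.12
Rates at T: R1=0.9670, R2=0.3114, R3=0.6858
dx/dt at T (Σ net stoichiometry × rate): B=+1.6831, M=+2.2455, D=+0.0000, R=+0.0000, E=-0.3114
Largest |dx/dt| is |+2.2455| (M) ≥ 0.05 → not steady.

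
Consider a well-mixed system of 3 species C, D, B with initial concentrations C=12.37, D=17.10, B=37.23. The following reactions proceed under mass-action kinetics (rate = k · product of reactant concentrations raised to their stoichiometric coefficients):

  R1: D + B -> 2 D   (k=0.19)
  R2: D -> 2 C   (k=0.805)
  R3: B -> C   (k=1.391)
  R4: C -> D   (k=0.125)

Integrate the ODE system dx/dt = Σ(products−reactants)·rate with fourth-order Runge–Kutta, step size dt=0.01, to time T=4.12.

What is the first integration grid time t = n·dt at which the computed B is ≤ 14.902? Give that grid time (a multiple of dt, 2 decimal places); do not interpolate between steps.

RK4 with dt=0.01: 412 steps to T=4.12. Trajectory (selected grid times):
t=0.00: C=12.37 D=17.10 B=37.23
t=0.14: C=22.62 D=30.83 B=16.00
t=0.15: C=23.30 D=31.53 B=14.87
t=0.46: C=42.10 D=35.26 B=1.20
t=0.92: C=62.48 D=27.64 B=0.04
t=1.37: C=76.59 D=22.58 B=0.00
t=1.83: C=87.37 D=19.56 B=0.00
t=2.29: C=95.91 D=17.93 B=0.00
t=2.75: C=103.14 D=17.18 B=0.00
t=3.20: C=109.50 D=16.99 B=0.00
t=3.66: C=115.65 D=17.15 B=0.00
t=4.12: C=121.67 D=17.55 B=0.00
B(0.14)=16.002 > 14.902 but B(0.15)=14.873 ≤ 14.902, so the first grid time is t=0.15.

Threshold first reached at t = 0.15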